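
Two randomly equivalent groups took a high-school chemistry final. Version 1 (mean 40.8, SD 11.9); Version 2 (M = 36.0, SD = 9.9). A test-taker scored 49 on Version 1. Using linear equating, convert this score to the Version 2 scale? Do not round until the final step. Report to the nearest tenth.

Linear equating: y = (SD_Y/SD_X)(x − M_X) + M_Y
y = (9.9/11.9)(49 − 40.8) + 36.0
y = 0.831933 × 8.2 + 36.0 = 6.8218 + 36.0 = 42.8

42.8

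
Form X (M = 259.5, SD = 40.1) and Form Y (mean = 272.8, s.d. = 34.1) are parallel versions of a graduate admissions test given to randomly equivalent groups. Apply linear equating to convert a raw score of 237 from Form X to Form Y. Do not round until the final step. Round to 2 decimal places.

253.67

Linear equating: y = (SD_Y/SD_X)(x − M_X) + M_Y
y = (34.1/40.1)(237 − 259.5) + 272.8
y = 0.850374 × -22.5 + 272.8 = -19.1334 + 272.8 = 253.67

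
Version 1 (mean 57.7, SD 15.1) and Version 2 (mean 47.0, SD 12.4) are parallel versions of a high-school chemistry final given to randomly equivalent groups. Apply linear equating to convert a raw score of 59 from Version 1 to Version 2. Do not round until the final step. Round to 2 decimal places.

Linear equating: y = (SD_Y/SD_X)(x − M_X) + M_Y
y = (12.4/15.1)(59 − 57.7) + 47.0
y = 0.821192 × 1.3 + 47.0 = 1.0675 + 47.0 = 48.07

48.07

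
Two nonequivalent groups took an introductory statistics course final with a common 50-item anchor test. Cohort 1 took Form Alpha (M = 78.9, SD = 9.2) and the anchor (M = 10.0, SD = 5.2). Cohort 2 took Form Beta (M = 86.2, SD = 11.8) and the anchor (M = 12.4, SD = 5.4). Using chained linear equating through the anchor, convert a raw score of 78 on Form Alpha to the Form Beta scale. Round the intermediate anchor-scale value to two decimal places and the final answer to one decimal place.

79.8

Form Alpha → anchor (Cohort 1): v = (5.2/9.2)(78 − 78.9) + 10.0 = 9.49
anchor → Form Beta (Cohort 2): y = (11.8/5.4)(9.49 − 12.4) + 86.2 = 79.8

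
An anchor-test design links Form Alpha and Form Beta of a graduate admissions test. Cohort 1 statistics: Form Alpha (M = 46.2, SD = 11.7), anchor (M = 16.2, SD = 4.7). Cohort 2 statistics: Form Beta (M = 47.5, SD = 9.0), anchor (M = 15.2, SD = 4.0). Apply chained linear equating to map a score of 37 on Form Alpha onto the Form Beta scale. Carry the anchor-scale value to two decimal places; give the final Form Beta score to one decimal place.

41.4

Form Alpha → anchor (Cohort 1): v = (4.7/11.7)(37 − 46.2) + 16.2 = 12.50
anchor → Form Beta (Cohort 2): y = (9.0/4.0)(12.50 − 15.2) + 47.5 = 41.4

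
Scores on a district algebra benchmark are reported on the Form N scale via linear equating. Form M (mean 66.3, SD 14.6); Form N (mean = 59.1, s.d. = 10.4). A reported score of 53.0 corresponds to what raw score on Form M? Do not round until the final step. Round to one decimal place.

57.7

Invert y = (SD_Y/SD_X)(x − M_X) + M_Y:
x = (SD_X/SD_Y)(y − M_Y) + M_X = (14.6/10.4)(53.0 − 59.1) + 66.3
x = 1.403846 × -6.100 + 66.3 = 57.7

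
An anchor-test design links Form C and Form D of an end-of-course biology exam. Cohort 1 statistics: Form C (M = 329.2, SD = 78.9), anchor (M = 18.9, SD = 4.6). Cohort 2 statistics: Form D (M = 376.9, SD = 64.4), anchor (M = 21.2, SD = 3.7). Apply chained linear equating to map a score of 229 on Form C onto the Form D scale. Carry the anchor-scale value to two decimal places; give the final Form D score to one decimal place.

235.2

Form C → anchor (Cohort 1): v = (4.6/78.9)(229 − 329.2) + 18.9 = 13.06
anchor → Form D (Cohort 2): y = (64.4/3.7)(13.06 − 21.2) + 376.9 = 235.2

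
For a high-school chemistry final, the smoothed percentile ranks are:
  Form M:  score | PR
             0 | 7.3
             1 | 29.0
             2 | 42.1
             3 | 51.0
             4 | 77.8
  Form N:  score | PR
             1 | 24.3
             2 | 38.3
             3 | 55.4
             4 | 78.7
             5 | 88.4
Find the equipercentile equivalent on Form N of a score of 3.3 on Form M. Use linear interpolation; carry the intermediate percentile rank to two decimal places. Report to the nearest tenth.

PR of 3.3 on Form M: 51.0 + (3.3 − 3)/(4 − 3) × (77.8 − 51.0) = 59.04
On Form N, PR 59.04 falls between score 3 (PR 55.4) and 4 (PR 78.7).
Interpolate: 3 + (59.04 − 55.4)/(78.7 − 55.4) × (4 − 3) = 3.2

3.2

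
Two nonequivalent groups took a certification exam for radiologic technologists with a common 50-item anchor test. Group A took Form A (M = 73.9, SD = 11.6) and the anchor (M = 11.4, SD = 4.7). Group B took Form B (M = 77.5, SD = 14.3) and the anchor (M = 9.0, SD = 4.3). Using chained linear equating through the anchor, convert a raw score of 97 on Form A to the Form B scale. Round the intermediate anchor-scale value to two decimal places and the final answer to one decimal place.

Form A → anchor (Group A): v = (4.7/11.6)(97 − 73.9) + 11.4 = 20.76
anchor → Form B (Group B): y = (14.3/4.3)(20.76 − 9.0) + 77.5 = 116.6

116.6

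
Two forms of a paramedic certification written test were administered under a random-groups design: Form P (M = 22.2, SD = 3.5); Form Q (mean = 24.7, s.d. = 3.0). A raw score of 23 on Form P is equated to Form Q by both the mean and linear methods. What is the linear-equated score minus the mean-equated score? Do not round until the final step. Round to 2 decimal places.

Mean-equated: 23 + (24.7 − 22.2) = 25.50
Linear-equated: (3.0/3.5)(23 − 22.2) + 24.7 = 25.386
Difference = 25.386 − 25.50 = -0.11

-0.11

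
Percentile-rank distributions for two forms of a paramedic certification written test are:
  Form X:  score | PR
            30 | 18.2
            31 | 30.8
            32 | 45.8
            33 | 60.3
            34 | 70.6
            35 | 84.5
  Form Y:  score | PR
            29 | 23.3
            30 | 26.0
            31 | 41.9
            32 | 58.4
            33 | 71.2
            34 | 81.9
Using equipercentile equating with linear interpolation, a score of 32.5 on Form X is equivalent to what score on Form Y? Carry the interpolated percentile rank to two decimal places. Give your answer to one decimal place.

31.7

PR of 32.5 on Form X: 45.8 + (32.5 − 32)/(33 − 32) × (60.3 − 45.8) = 53.05
On Form Y, PR 53.05 falls between score 31 (PR 41.9) and 32 (PR 58.4).
Interpolate: 31 + (53.05 − 41.9)/(58.4 − 41.9) × (32 − 31) = 31.7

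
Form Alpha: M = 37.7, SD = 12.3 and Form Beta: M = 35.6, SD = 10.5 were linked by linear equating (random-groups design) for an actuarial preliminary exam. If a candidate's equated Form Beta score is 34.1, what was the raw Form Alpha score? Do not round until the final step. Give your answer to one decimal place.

35.9

Invert y = (SD_Y/SD_X)(x − M_X) + M_Y:
x = (SD_X/SD_Y)(y − M_Y) + M_X = (12.3/10.5)(34.1 − 35.6) + 37.7
x = 1.171429 × -1.500 + 37.7 = 35.9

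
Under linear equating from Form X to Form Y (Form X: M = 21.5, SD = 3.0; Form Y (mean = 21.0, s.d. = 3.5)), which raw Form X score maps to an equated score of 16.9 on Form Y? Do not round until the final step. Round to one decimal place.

18.0

Invert y = (SD_Y/SD_X)(x − M_X) + M_Y:
x = (SD_X/SD_Y)(y − M_Y) + M_X = (3.0/3.5)(16.9 − 21.0) + 21.5
x = 0.857143 × -4.100 + 21.5 = 18.0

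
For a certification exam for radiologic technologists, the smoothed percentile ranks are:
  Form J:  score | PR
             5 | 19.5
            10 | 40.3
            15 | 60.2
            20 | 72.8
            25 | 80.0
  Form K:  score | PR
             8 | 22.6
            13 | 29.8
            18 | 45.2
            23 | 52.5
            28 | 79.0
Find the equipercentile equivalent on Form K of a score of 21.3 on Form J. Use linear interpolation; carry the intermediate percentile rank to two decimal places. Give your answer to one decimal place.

PR of 21.3 on Form J: 72.8 + (21.3 − 20)/(25 − 20) × (80.0 − 72.8) = 74.67
On Form K, PR 74.67 falls between score 23 (PR 52.5) and 28 (PR 79.0).
Interpolate: 23 + (74.67 − 52.5)/(79.0 − 52.5) × (28 − 23) = 27.2

27.2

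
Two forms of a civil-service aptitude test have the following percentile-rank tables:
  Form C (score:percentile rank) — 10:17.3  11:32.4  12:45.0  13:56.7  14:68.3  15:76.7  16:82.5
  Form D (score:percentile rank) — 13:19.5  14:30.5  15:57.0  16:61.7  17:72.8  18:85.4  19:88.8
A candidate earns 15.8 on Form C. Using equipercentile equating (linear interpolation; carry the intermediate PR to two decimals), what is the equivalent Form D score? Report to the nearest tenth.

PR of 15.8 on Form C: 76.7 + (15.8 − 15)/(16 − 15) × (82.5 − 76.7) = 81.34
On Form D, PR 81.34 falls between score 17 (PR 72.8) and 18 (PR 85.4).
Interpolate: 17 + (81.34 − 72.8)/(85.4 − 72.8) × (18 − 17) = 17.7

17.7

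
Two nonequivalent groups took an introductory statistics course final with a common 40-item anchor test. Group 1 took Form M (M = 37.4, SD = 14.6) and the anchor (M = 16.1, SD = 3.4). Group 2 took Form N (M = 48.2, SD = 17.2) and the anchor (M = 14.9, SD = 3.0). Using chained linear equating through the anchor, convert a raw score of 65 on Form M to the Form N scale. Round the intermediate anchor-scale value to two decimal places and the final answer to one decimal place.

91.9

Form M → anchor (Group 1): v = (3.4/14.6)(65 − 37.4) + 16.1 = 22.53
anchor → Form N (Group 2): y = (17.2/3.0)(22.53 − 14.9) + 48.2 = 91.9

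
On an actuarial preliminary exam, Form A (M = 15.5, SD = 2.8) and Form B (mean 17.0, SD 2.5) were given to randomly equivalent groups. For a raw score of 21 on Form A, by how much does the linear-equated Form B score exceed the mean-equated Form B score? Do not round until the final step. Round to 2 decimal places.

Mean-equated: 21 + (17.0 − 15.5) = 22.50
Linear-equated: (2.5/2.8)(21 − 15.5) + 17.0 = 21.911
Difference = 21.911 − 22.50 = -0.59

-0.59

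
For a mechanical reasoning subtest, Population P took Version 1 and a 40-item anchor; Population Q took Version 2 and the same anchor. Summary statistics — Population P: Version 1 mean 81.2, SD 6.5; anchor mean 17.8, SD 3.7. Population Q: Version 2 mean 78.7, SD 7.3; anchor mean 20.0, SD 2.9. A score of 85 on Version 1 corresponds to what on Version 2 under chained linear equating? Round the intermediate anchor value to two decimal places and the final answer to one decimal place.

Version 1 → anchor (Population P): v = (3.7/6.5)(85 − 81.2) + 17.8 = 19.96
anchor → Version 2 (Population Q): y = (7.3/2.9)(19.96 − 20.0) + 78.7 = 78.6

78.6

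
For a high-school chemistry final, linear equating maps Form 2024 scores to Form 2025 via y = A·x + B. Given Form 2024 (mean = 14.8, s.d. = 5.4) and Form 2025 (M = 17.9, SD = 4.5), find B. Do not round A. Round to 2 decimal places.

A = SD_Y / SD_X = 4.5 / 5.4 = 0.833333
B = M_Y − A·M_X = 17.9 − 0.833333 × 14.8 = 5.57

5.57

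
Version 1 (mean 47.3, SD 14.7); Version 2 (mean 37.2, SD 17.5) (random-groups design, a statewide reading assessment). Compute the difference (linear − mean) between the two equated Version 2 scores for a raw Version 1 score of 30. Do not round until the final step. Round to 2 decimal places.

-3.30

Mean-equated: 30 + (37.2 − 47.3) = 19.90
Linear-equated: (17.5/14.7)(30 − 47.3) + 37.2 = 16.605
Difference = 16.605 − 19.90 = -3.30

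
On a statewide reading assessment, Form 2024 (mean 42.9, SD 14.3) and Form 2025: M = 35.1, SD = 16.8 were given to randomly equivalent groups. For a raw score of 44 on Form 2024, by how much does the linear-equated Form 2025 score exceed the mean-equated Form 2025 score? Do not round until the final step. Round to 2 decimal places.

Mean-equated: 44 + (35.1 − 42.9) = 36.20
Linear-equated: (16.8/14.3)(44 − 42.9) + 35.1 = 36.392
Difference = 36.392 − 36.20 = 0.19

0.19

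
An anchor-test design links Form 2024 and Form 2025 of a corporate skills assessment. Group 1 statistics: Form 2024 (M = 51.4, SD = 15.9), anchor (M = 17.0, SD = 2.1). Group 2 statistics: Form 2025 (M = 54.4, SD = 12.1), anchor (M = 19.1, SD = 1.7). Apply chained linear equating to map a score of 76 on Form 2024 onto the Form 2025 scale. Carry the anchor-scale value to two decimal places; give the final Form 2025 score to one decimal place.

Form 2024 → anchor (Group 1): v = (2.1/15.9)(76 − 51.4) + 17.0 = 20.25
anchor → Form 2025 (Group 2): y = (12.1/1.7)(20.25 − 19.1) + 54.4 = 62.6

62.6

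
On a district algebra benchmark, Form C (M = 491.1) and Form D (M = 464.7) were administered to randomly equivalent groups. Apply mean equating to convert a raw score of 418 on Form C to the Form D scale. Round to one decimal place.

391.6

Mean equating: y = x + (M_Y − M_X) = 418 + (464.7 − 491.1) = 391.6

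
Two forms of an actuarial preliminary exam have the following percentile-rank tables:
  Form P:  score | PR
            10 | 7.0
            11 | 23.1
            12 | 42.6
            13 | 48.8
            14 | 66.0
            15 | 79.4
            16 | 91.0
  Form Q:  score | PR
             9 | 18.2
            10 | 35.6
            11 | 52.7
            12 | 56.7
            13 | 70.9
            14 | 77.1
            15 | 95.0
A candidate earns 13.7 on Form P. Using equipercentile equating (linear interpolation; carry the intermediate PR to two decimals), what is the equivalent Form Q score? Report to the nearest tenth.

12.3

PR of 13.7 on Form P: 48.8 + (13.7 − 13)/(14 − 13) × (66.0 − 48.8) = 60.84
On Form Q, PR 60.84 falls between score 12 (PR 56.7) and 13 (PR 70.9).
Interpolate: 12 + (60.84 − 56.7)/(70.9 − 56.7) × (13 − 12) = 12.3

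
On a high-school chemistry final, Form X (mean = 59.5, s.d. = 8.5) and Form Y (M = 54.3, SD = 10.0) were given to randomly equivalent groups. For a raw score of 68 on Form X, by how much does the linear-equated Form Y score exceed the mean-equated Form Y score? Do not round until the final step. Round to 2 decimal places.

Mean-equated: 68 + (54.3 − 59.5) = 62.80
Linear-equated: (10.0/8.5)(68 − 59.5) + 54.3 = 64.300
Difference = 64.300 − 62.80 = 1.50

1.50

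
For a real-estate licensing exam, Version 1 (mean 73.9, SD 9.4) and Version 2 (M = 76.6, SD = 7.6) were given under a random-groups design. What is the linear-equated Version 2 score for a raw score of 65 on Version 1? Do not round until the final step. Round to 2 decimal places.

69.40

Linear equating: y = (SD_Y/SD_X)(x − M_X) + M_Y
y = (7.6/9.4)(65 − 73.9) + 76.6
y = 0.808511 × -8.9 + 76.6 = -7.1957 + 76.6 = 69.40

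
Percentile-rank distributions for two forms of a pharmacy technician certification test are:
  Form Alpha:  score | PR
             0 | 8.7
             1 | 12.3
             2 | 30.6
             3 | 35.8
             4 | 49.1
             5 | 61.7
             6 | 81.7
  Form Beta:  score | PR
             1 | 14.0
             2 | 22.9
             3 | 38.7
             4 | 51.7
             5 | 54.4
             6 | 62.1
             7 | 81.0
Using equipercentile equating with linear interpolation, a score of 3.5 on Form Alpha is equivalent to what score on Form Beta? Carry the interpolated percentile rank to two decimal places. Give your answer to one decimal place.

PR of 3.5 on Form Alpha: 35.8 + (3.5 − 3)/(4 − 3) × (49.1 − 35.8) = 42.45
On Form Beta, PR 42.45 falls between score 3 (PR 38.7) and 4 (PR 51.7).
Interpolate: 3 + (42.45 − 38.7)/(51.7 − 38.7) × (4 − 3) = 3.3

3.3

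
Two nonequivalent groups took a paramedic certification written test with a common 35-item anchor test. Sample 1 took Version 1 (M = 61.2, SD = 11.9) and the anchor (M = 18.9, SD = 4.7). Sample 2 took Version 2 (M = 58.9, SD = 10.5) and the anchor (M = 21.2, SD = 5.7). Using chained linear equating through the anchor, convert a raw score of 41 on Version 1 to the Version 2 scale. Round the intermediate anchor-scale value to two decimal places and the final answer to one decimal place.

Version 1 → anchor (Sample 1): v = (4.7/11.9)(41 − 61.2) + 18.9 = 10.92
anchor → Version 2 (Sample 2): y = (10.5/5.7)(10.92 − 21.2) + 58.9 = 40.0

40.0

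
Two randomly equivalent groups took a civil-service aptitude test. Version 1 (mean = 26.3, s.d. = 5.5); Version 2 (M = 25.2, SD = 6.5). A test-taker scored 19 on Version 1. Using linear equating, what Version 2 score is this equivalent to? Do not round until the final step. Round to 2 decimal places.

Linear equating: y = (SD_Y/SD_X)(x − M_X) + M_Y
y = (6.5/5.5)(19 − 26.3) + 25.2
y = 1.181818 × -7.3 + 25.2 = -8.6273 + 25.2 = 16.57

16.57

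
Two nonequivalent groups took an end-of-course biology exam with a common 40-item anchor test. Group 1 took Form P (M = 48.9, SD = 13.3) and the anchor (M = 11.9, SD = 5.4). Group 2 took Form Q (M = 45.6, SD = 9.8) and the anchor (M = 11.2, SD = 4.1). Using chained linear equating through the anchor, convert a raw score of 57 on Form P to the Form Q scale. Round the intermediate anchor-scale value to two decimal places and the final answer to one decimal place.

Form P → anchor (Group 1): v = (5.4/13.3)(57 − 48.9) + 11.9 = 15.19
anchor → Form Q (Group 2): y = (9.8/4.1)(15.19 − 11.2) + 45.6 = 55.1

55.1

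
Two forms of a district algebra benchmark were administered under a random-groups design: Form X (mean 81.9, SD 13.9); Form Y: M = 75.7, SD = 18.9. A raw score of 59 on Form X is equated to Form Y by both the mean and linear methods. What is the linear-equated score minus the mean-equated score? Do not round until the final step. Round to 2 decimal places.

-8.24

Mean-equated: 59 + (75.7 − 81.9) = 52.80
Linear-equated: (18.9/13.9)(59 − 81.9) + 75.7 = 44.563
Difference = 44.563 − 52.80 = -8.24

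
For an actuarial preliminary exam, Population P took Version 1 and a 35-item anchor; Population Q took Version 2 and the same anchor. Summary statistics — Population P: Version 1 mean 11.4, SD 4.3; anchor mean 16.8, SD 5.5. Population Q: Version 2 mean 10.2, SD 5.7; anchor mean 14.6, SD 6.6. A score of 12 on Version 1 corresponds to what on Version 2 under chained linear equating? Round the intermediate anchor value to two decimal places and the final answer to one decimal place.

Version 1 → anchor (Population P): v = (5.5/4.3)(12 − 11.4) + 16.8 = 17.57
anchor → Version 2 (Population Q): y = (5.7/6.6)(17.57 − 14.6) + 10.2 = 12.8

12.8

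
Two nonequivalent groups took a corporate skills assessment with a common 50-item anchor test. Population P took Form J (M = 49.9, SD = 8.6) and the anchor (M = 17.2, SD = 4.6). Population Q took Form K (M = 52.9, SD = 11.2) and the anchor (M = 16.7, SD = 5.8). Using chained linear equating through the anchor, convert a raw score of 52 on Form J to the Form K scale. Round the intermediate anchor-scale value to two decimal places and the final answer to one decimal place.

Form J → anchor (Population P): v = (4.6/8.6)(52 − 49.9) + 17.2 = 18.32
anchor → Form K (Population Q): y = (11.2/5.8)(18.32 − 16.7) + 52.9 = 56.0

56.0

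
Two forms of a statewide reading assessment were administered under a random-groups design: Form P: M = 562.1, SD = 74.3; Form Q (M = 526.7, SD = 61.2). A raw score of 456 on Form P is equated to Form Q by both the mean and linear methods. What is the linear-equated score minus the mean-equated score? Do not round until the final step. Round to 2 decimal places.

Mean-equated: 456 + (526.7 − 562.1) = 420.60
Linear-equated: (61.2/74.3)(456 − 562.1) + 526.7 = 439.307
Difference = 439.307 − 420.60 = 18.71

18.71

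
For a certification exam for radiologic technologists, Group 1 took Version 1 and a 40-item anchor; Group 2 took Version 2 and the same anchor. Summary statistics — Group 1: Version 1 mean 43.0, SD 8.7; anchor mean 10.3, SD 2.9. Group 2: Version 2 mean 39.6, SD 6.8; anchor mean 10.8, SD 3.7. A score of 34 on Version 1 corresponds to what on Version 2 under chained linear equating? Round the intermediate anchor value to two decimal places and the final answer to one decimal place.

Version 1 → anchor (Group 1): v = (2.9/8.7)(34 − 43.0) + 10.3 = 7.30
anchor → Version 2 (Group 2): y = (6.8/3.7)(7.30 − 10.8) + 39.6 = 33.2

33.2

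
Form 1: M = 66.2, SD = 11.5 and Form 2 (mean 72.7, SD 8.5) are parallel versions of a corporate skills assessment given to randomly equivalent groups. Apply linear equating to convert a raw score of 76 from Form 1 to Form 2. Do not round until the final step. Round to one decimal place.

79.9

Linear equating: y = (SD_Y/SD_X)(x − M_X) + M_Y
y = (8.5/11.5)(76 − 66.2) + 72.7
y = 0.739130 × 9.8 + 72.7 = 7.2435 + 72.7 = 79.9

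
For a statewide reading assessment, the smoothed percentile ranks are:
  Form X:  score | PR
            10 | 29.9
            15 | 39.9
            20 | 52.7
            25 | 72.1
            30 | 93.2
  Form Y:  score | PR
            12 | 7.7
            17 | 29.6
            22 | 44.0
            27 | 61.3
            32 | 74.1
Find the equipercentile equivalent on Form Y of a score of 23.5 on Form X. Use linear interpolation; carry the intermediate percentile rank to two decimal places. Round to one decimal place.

PR of 23.5 on Form X: 52.7 + (23.5 − 20)/(25 − 20) × (72.1 − 52.7) = 66.28
On Form Y, PR 66.28 falls between score 27 (PR 61.3) and 32 (PR 74.1).
Interpolate: 27 + (66.28 − 61.3)/(74.1 − 61.3) × (32 − 27) = 28.9

28.9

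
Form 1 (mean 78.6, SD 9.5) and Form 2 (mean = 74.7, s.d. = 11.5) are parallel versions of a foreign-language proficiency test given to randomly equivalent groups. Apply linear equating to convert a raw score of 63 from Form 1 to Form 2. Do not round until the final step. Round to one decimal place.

55.8

Linear equating: y = (SD_Y/SD_X)(x − M_X) + M_Y
y = (11.5/9.5)(63 − 78.6) + 74.7
y = 1.210526 × -15.6 + 74.7 = -18.8842 + 74.7 = 55.8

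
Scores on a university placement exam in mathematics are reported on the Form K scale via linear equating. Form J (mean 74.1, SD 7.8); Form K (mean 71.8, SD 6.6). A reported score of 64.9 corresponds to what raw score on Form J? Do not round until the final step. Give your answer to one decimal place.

65.9

Invert y = (SD_Y/SD_X)(x − M_X) + M_Y:
x = (SD_X/SD_Y)(y − M_Y) + M_X = (7.8/6.6)(64.9 − 71.8) + 74.1
x = 1.181818 × -6.900 + 74.1 = 65.9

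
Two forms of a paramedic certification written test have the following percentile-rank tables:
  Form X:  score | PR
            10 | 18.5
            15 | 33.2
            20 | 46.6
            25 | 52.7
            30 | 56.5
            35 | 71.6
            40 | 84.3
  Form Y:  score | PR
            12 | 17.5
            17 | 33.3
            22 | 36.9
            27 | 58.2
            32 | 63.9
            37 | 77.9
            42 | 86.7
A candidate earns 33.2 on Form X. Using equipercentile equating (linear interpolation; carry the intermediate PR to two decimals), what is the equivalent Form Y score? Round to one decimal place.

32.8

PR of 33.2 on Form X: 56.5 + (33.2 − 30)/(35 − 30) × (71.6 − 56.5) = 66.16
On Form Y, PR 66.16 falls between score 32 (PR 63.9) and 37 (PR 77.9).
Interpolate: 32 + (66.16 − 63.9)/(77.9 − 63.9) × (37 − 32) = 32.8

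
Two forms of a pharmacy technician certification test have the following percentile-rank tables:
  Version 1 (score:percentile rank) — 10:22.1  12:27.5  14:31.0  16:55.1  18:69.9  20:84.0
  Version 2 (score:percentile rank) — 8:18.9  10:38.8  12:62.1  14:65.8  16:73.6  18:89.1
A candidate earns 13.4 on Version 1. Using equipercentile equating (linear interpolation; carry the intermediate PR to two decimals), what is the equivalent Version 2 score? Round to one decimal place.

PR of 13.4 on Version 1: 27.5 + (13.4 − 12)/(14 − 12) × (31.0 − 27.5) = 29.95
On Version 2, PR 29.95 falls between score 8 (PR 18.9) and 10 (PR 38.8).
Interpolate: 8 + (29.95 − 18.9)/(38.8 − 18.9) × (10 − 8) = 9.1

9.1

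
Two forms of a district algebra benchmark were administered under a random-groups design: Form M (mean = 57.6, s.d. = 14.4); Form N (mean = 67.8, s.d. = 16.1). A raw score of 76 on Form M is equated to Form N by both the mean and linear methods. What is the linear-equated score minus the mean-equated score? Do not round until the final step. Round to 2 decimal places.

2.17

Mean-equated: 76 + (67.8 − 57.6) = 86.20
Linear-equated: (16.1/14.4)(76 − 57.6) + 67.8 = 88.372
Difference = 88.372 − 86.20 = 2.17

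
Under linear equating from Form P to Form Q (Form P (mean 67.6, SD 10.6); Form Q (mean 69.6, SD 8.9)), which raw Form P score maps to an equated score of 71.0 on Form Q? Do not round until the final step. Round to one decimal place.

Invert y = (SD_Y/SD_X)(x − M_X) + M_Y:
x = (SD_X/SD_Y)(y − M_Y) + M_X = (10.6/8.9)(71.0 − 69.6) + 67.6
x = 1.191011 × 1.400 + 67.6 = 69.3

69.3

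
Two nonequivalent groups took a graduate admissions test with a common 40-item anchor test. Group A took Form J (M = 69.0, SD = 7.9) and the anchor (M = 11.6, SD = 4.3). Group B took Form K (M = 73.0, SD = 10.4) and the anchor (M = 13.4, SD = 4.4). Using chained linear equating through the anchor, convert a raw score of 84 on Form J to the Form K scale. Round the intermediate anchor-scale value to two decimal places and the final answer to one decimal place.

Form J → anchor (Group A): v = (4.3/7.9)(84 − 69.0) + 11.6 = 19.76
anchor → Form K (Group B): y = (10.4/4.4)(19.76 − 13.4) + 73.0 = 88.0

88.0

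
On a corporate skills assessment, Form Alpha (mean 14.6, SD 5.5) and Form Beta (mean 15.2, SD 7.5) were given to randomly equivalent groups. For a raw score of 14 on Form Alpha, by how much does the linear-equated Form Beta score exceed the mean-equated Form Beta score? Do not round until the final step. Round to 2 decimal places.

-0.22

Mean-equated: 14 + (15.2 − 14.6) = 14.60
Linear-equated: (7.5/5.5)(14 − 14.6) + 15.2 = 14.382
Difference = 14.382 − 14.60 = -0.22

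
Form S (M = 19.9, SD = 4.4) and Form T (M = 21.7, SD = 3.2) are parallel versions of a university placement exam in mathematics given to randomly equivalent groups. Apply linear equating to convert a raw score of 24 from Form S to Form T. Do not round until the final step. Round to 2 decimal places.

24.68

Linear equating: y = (SD_Y/SD_X)(x − M_X) + M_Y
y = (3.2/4.4)(24 − 19.9) + 21.7
y = 0.727273 × 4.1 + 21.7 = 2.9818 + 21.7 = 24.68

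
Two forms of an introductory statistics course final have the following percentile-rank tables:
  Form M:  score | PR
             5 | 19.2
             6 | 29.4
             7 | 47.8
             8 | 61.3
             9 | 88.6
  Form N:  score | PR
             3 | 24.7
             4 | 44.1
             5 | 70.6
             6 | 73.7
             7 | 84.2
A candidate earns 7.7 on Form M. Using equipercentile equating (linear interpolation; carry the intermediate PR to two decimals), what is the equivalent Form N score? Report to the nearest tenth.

PR of 7.7 on Form M: 47.8 + (7.7 − 7)/(8 − 7) × (61.3 − 47.8) = 57.25
On Form N, PR 57.25 falls between score 4 (PR 44.1) and 5 (PR 70.6).
Interpolate: 4 + (57.25 − 44.1)/(70.6 − 44.1) × (5 − 4) = 4.5

4.5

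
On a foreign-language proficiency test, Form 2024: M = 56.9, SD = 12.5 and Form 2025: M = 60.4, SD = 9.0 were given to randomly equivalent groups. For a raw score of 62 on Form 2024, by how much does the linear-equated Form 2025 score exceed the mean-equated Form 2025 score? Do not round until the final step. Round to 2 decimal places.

-1.43

Mean-equated: 62 + (60.4 − 56.9) = 65.50
Linear-equated: (9.0/12.5)(62 − 56.9) + 60.4 = 64.072
Difference = 64.072 − 65.50 = -1.43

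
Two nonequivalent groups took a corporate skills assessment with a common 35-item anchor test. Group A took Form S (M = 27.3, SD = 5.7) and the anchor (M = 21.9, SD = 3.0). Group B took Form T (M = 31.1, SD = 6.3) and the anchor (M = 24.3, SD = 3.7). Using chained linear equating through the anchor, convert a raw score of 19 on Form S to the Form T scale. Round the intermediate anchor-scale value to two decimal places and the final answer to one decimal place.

19.6

Form S → anchor (Group A): v = (3.0/5.7)(19 − 27.3) + 21.9 = 17.53
anchor → Form T (Group B): y = (6.3/3.7)(17.53 − 24.3) + 31.1 = 19.6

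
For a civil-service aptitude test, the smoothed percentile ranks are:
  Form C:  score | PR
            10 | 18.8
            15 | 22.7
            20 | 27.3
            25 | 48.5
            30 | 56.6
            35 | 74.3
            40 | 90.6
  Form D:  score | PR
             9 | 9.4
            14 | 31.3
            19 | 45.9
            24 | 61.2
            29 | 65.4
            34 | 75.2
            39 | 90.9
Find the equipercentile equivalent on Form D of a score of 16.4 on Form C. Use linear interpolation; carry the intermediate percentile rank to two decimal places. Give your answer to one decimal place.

12.3

PR of 16.4 on Form C: 22.7 + (16.4 − 15)/(20 − 15) × (27.3 − 22.7) = 23.99
On Form D, PR 23.99 falls between score 9 (PR 9.4) and 14 (PR 31.3).
Interpolate: 9 + (23.99 − 9.4)/(31.3 − 9.4) × (14 − 9) = 12.3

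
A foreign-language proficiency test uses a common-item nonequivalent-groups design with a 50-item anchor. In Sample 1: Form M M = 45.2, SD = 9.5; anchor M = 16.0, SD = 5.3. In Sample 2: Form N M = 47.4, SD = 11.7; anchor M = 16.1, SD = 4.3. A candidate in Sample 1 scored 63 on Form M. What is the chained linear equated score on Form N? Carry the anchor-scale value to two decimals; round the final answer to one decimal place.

Form M → anchor (Sample 1): v = (5.3/9.5)(63 − 45.2) + 16.0 = 25.93
anchor → Form N (Sample 2): y = (11.7/4.3)(25.93 − 16.1) + 47.4 = 74.1

74.1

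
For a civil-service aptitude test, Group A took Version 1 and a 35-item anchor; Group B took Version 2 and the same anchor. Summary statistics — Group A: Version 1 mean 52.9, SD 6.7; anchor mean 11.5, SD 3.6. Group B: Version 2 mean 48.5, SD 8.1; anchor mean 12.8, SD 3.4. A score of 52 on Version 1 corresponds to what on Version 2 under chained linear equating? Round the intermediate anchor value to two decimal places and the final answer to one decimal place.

Version 1 → anchor (Group A): v = (3.6/6.7)(52 − 52.9) + 11.5 = 11.02
anchor → Version 2 (Group B): y = (8.1/3.4)(11.02 − 12.8) + 48.5 = 44.3

44.3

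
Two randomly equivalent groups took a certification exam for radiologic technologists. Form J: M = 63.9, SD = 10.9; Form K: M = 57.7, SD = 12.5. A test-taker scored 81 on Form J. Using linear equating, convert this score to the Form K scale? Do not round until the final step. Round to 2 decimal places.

77.31

Linear equating: y = (SD_Y/SD_X)(x − M_X) + M_Y
y = (12.5/10.9)(81 − 63.9) + 57.7
y = 1.146789 × 17.1 + 57.7 = 19.6101 + 57.7 = 77.31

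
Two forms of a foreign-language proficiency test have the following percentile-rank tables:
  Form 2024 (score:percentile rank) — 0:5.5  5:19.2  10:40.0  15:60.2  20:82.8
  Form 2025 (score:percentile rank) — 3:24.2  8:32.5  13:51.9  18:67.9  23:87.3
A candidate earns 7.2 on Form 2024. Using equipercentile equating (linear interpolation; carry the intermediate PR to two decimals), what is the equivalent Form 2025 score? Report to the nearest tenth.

PR of 7.2 on Form 2024: 19.2 + (7.2 − 5)/(10 − 5) × (40.0 − 19.2) = 28.35
On Form 2025, PR 28.35 falls between score 3 (PR 24.2) and 8 (PR 32.5).
Interpolate: 3 + (28.35 − 24.2)/(32.5 − 24.2) × (8 − 3) = 5.5

5.5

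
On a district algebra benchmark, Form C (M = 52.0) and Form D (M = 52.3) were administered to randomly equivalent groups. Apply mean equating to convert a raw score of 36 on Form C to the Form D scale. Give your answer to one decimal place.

Mean equating: y = x + (M_Y − M_X) = 36 + (52.3 − 52.0) = 36.3

36.3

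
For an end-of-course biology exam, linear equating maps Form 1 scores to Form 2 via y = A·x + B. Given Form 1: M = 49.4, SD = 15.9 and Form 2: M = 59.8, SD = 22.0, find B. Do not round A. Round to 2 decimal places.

-8.55

A = SD_Y / SD_X = 22.0 / 15.9 = 1.383648
B = M_Y − A·M_X = 59.8 − 1.383648 × 49.4 = -8.55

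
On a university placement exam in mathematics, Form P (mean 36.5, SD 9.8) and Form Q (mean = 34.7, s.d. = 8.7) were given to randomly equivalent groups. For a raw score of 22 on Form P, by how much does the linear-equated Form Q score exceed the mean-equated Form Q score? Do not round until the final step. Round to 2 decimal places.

Mean-equated: 22 + (34.7 − 36.5) = 20.20
Linear-equated: (8.7/9.8)(22 − 36.5) + 34.7 = 21.828
Difference = 21.828 − 20.20 = 1.63

1.63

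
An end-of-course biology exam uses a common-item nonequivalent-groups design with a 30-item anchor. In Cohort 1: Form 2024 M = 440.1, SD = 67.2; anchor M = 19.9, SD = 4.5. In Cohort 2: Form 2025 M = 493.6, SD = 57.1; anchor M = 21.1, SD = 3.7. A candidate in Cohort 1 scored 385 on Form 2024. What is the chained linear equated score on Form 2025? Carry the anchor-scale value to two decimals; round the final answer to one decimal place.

Form 2024 → anchor (Cohort 1): v = (4.5/67.2)(385 − 440.1) + 19.9 = 16.21
anchor → Form 2025 (Cohort 2): y = (57.1/3.7)(16.21 − 21.1) + 493.6 = 418.1

418.1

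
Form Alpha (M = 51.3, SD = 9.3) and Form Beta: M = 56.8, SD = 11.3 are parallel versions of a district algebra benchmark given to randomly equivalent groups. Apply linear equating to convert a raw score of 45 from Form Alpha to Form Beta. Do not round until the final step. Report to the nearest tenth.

Linear equating: y = (SD_Y/SD_X)(x − M_X) + M_Y
y = (11.3/9.3)(45 − 51.3) + 56.8
y = 1.215054 × -6.3 + 56.8 = -7.6548 + 56.8 = 49.1

49.1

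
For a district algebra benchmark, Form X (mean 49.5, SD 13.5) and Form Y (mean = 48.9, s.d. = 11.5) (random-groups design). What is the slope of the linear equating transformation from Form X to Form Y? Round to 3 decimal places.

0.852

A = SD_Y / SD_X = 11.5 / 13.5 = 0.852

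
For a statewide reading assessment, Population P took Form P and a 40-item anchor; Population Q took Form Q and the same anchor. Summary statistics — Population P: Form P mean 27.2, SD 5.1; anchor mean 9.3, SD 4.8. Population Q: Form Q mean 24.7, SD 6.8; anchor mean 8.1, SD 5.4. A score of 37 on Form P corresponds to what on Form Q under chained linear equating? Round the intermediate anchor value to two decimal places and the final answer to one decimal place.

Form P → anchor (Population P): v = (4.8/5.1)(37 − 27.2) + 9.3 = 18.52
anchor → Form Q (Population Q): y = (6.8/5.4)(18.52 − 8.1) + 24.7 = 37.8

37.8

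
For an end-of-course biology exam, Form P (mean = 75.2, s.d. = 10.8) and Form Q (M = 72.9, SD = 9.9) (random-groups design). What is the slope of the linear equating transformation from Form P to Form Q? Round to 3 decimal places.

A = SD_Y / SD_X = 9.9 / 10.8 = 0.917

0.917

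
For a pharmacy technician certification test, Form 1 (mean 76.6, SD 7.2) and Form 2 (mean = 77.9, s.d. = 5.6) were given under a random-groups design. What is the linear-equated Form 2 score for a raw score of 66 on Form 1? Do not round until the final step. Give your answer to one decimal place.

Linear equating: y = (SD_Y/SD_X)(x − M_X) + M_Y
y = (5.6/7.2)(66 − 76.6) + 77.9
y = 0.777778 × -10.6 + 77.9 = -8.2444 + 77.9 = 69.7

69.7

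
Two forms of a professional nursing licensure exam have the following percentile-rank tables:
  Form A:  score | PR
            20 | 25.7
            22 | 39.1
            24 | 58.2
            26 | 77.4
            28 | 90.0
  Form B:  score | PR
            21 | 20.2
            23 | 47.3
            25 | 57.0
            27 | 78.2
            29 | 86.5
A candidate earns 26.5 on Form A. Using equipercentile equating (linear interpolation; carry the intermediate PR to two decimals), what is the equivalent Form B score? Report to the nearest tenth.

PR of 26.5 on Form A: 77.4 + (26.5 − 26)/(28 − 26) × (90.0 − 77.4) = 80.55
On Form B, PR 80.55 falls between score 27 (PR 78.2) and 29 (PR 86.5).
Interpolate: 27 + (80.55 − 78.2)/(86.5 − 78.2) × (29 − 27) = 27.6

27.6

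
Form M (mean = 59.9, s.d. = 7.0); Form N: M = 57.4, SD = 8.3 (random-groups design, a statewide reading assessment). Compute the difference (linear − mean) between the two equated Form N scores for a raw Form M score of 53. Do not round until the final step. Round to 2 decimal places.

Mean-equated: 53 + (57.4 − 59.9) = 50.50
Linear-equated: (8.3/7.0)(53 − 59.9) + 57.4 = 49.219
Difference = 49.219 − 50.50 = -1.28

-1.28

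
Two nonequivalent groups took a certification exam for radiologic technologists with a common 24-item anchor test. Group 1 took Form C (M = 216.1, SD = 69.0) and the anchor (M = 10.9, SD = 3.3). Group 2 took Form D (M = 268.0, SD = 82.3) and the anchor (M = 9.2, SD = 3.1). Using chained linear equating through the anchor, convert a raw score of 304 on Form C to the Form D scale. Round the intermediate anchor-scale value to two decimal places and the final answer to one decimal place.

Form C → anchor (Group 1): v = (3.3/69.0)(304 − 216.1) + 10.9 = 15.10
anchor → Form D (Group 2): y = (82.3/3.1)(15.10 − 9.2) + 268.0 = 424.6

424.6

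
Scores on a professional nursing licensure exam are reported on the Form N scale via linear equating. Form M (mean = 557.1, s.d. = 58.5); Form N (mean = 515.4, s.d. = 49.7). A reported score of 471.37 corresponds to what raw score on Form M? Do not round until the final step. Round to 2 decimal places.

505.27

Invert y = (SD_Y/SD_X)(x − M_X) + M_Y:
x = (SD_X/SD_Y)(y − M_Y) + M_X = (58.5/49.7)(471.37 − 515.4) + 557.1
x = 1.177062 × -44.030 + 557.1 = 505.27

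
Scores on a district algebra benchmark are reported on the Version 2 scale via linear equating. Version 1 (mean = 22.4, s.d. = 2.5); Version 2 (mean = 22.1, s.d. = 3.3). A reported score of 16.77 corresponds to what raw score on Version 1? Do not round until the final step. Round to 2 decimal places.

18.36

Invert y = (SD_Y/SD_X)(x − M_X) + M_Y:
x = (SD_X/SD_Y)(y − M_Y) + M_X = (2.5/3.3)(16.77 − 22.1) + 22.4
x = 0.757576 × -5.330 + 22.4 = 18.36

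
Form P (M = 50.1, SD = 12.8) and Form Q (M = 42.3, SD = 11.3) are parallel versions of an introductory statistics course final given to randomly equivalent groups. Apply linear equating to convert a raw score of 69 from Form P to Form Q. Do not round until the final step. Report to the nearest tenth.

59.0

Linear equating: y = (SD_Y/SD_X)(x − M_X) + M_Y
y = (11.3/12.8)(69 − 50.1) + 42.3
y = 0.882812 × 18.9 + 42.3 = 16.6852 + 42.3 = 59.0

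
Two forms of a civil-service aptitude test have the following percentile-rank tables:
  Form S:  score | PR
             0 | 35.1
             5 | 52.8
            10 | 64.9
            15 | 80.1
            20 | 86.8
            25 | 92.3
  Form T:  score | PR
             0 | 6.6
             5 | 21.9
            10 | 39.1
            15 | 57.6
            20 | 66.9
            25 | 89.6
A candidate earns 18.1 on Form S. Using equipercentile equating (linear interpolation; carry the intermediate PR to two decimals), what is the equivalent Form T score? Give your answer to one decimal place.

23.8

PR of 18.1 on Form S: 80.1 + (18.1 − 15)/(20 − 15) × (86.8 − 80.1) = 84.25
On Form T, PR 84.25 falls between score 20 (PR 66.9) and 25 (PR 89.6).
Interpolate: 20 + (84.25 − 66.9)/(89.6 − 66.9) × (25 − 20) = 23.8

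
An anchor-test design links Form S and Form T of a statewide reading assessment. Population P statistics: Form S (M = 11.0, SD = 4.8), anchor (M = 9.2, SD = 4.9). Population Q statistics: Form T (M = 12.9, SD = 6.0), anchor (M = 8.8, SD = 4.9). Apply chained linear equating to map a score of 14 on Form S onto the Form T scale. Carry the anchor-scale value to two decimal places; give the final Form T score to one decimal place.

Form S → anchor (Population P): v = (4.9/4.8)(14 − 11.0) + 9.2 = 12.26
anchor → Form T (Population Q): y = (6.0/4.9)(12.26 − 8.8) + 12.9 = 17.1

17.1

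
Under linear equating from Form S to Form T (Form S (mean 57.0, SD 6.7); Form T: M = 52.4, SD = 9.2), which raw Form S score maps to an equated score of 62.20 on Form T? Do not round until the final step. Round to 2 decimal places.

64.14

Invert y = (SD_Y/SD_X)(x − M_X) + M_Y:
x = (SD_X/SD_Y)(y − M_Y) + M_X = (6.7/9.2)(62.20 − 52.4) + 57.0
x = 0.728261 × 9.800 + 57.0 = 64.14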